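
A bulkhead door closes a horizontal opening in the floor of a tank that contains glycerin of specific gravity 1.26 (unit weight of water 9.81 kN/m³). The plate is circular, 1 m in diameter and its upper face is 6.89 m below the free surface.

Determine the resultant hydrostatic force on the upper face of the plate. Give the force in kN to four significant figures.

γ = 1.26 × 9.81 = 12.3606 kN/m³.
The plate is horizontal, so pressure is uniform at p = γ·h = 12.3606 × 6.89 = 85.1645 kN/m².
A = π(0.5)² = 0.785398 m².
F = p·A = 85.1645 × 0.785398 = 66.888 kN.

F ≈ 66.89 kN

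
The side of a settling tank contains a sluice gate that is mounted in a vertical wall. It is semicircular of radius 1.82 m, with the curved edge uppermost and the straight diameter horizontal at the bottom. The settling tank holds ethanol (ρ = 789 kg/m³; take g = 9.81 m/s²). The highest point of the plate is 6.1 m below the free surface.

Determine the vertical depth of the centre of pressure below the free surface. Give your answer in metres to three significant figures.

h_p = 7.18 m

γ = ρg = 789 × 9.81 / 1000 = 7.74009 kN/m³.
The centroid lies 4r/(3π) = 0.772432 m above the diameter, so r − 4r/(3π) = 1.82 − 0.772432 = 1.04757 m below the topmost point, so the centroid depth is h_c = 6.1 + 1.04757 = 7.14757 m.
A = πr²/2 = π × 1.82²/2 = 5.20311 m².
Resultant F = γ·h_c·A = 7.74009 × 7.14757 × 5.20311 = 287.851 kN.
I_c = (π/8 − 8/(9π))·r⁴ = 0.109757 × 1.82⁴ = 1.20425 m⁴.
Centre of pressure: y_p = y_c + I_c/(y_c·A) = 7.14757 + 1.20425/(7.14757 × 5.20311) = 7.14757 + 0.0323814 = 7.17995 m along the plane.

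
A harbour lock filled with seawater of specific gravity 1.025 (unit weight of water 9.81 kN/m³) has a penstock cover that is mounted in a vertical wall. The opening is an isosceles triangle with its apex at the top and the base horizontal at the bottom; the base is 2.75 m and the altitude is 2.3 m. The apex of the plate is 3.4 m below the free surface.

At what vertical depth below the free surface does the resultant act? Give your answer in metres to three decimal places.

h_p = 4.993 m

γ = 1.025 × 9.81 = 10.05525 kN/m³.
With the apex up, the centroid sits 2h/3 = 2 × 2.3/3 = 1.53333 m below the apex, so the centroid depth is h_c = 3.4 + 1.53333 = 4.93333 m.
A = ½ × 2.75 × 2.3 = 3.1625 m².
Resultant F = γ·h_c·A = 10.05525 × 4.93333 × 3.1625 = 156.879 kN.
I_c = b·h³/36 = 2.75 × 2.3³/36 = 0.929424 m⁴.
Centre of pressure: y_p = y_c + I_c/(y_c·A) = 4.93333 + 0.929424/(4.93333 × 3.1625) = 4.93333 + 0.0595721 = 4.9929 m along the plane.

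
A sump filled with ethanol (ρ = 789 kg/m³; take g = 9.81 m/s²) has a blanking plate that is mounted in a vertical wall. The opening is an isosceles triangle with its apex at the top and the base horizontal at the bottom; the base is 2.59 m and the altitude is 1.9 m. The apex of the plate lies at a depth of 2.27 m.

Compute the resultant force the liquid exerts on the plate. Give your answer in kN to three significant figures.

F ≈ 67.4 kN

γ = ρg = 789 × 9.81 / 1000 = 7.74009 kN/m³.
With the apex up, the centroid sits 2h/3 = 2 × 1.9/3 = 1.26667 m below the apex, so the centroid depth is h_c = 2.27 + 1.26667 = 3.53667 m.
A = ½ × 2.59 × 1.9 = 2.4605 m².
Resultant F = γ·h_c·A = 7.74009 × 3.53667 × 2.4605 = 67.3541 kN.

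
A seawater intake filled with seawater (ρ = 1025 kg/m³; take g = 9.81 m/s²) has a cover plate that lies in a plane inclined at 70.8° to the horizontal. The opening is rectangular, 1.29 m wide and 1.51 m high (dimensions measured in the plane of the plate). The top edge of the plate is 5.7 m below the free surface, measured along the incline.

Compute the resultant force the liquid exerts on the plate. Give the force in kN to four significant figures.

F ≈ 119.4 kN

γ = ρg = 1025 × 9.81 / 1000 = 10.05525 kN/m³.
Let θ = 70.8° be the plate's angle to the horizontal; measure y along the incline from where the plane meets the free surface. Vertical depth h = y·sinθ with sinθ = 0.944376.
The centroid lies 1.51/2 = 0.755 m below the top edge, so y_c = 5.7 + 0.755 = 6.455 m and h_c = 6.455 × 0.944376 = 6.09595 m.
A = 1.29 × 1.51 = 1.9479 m².
Resultant F = γ·h_c·A = 10.05525 × 6.09595 × 1.9479 = 119.399 kN.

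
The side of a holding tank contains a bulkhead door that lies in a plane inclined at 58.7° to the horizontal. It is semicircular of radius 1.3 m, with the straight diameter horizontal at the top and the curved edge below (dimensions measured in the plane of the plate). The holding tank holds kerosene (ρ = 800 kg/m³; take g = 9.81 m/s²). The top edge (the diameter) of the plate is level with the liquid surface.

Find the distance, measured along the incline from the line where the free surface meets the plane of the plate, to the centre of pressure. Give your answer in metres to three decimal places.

γ = ρg = 800 × 9.81 / 1000 = 7.848 kN/m³.
Let θ = 58.7° be the plate's angle to the horizontal; measure y along the incline from where the plane meets the free surface. Vertical depth h = y·sinθ with sinθ = 0.854459.
The centroid of a semicircle lies 4r/(3π) = 0.551737 m from the diameter, here below the top edge, so y_c = 0.551737 m and h_c = 0.551737 × 0.854459 = 0.471437 m.
A = πr²/2 = π × 1.3²/2 = 2.65465 m².
Resultant F = γ·h_c·A = 7.848 × 0.471437 × 2.65465 = 9.82177 kN.
I_c = (π/8 − 8/(9π))·r⁴ = 0.109757 × 1.3⁴ = 0.313477 m⁴.
Centre of pressure: y_p = y_c + I_c/(y_c·A) = 0.551737 + 0.313477/(0.551737 × 2.65465) = 0.551737 + 0.214026 = 0.765763 m along the plane.

y_p = 0.766 m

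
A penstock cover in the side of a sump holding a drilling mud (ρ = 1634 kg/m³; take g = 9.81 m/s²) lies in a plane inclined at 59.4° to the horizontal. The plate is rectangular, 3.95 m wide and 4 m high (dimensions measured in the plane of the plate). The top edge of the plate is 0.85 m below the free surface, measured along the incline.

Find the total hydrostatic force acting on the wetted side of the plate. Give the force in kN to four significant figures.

γ = ρg = 1634 × 9.81 / 1000 = 16.02954 kN/m³.
Let θ = 59.4° be the plate's angle to the horizontal; measure y along the incline from where the plane meets the free surface. Vertical depth h = y·sinθ with sinθ = 0.860742.
The centroid lies 4/2 = 2 m below the top edge, so y_c = 0.85 + 2 = 2.85 m and h_c = 2.85 × 0.860742 = 2.45311 m.
A = 3.95 × 4 = 15.8 m².
Resultant F = γ·h_c·A = 16.02954 × 2.45311 × 15.8 = 621.291 kN.

F ≈ 621.3 kN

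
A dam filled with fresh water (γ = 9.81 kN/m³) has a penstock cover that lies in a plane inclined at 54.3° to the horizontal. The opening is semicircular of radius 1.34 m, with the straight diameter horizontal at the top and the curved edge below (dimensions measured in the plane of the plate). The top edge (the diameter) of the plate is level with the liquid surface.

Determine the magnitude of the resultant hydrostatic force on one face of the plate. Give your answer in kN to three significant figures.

F ≈ 12.8 kN

γ = 9.81 kN/m³.
Let θ = 54.3° be the plate's angle to the horizontal; measure y along the incline from where the plane meets the free surface. Vertical depth h = y·sinθ with sinθ = 0.812084.
The centroid of a semicircle lies 4r/(3π) = 0.568714 m from the diameter, here below the top edge, so y_c = 0.568714 m and h_c = 0.568714 × 0.812084 = 0.461844 m.
A = πr²/2 = π × 1.34²/2 = 2.82052 m².
Resultant F = γ·h_c·A = 9.81 × 0.461844 × 2.82052 = 12.7789 kN.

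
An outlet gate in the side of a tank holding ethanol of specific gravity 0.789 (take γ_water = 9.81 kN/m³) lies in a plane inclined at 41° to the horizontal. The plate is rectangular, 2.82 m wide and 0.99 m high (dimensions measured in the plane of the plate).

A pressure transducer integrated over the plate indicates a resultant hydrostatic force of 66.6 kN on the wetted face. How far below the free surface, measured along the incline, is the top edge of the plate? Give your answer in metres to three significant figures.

y_top ≈ 4.20 m

γ = 0.789 × 9.81 = 7.74009 kN/m³.
A = 2.82 × 0.99 = 2.7918 m².
From F = γ·h_c·A, the centroid depth is h_c = 66.6/(7.74009 × 2.7918) = 3.08208 m.
Let θ = 41° be the plate's angle to the horizontal; measure y along the incline from where the plane meets the free surface. Vertical depth h = y·sinθ with sinθ = 0.656059.
Along the incline, y_c = h_c/sinθ = 3.08208/0.656059 = 4.69787 m.
The centroid lies 0.99/2 = 0.495 m below the top edge, so the top edge sits at y_top = 4.69787 − 0.495 = 4.20287 m along the incline.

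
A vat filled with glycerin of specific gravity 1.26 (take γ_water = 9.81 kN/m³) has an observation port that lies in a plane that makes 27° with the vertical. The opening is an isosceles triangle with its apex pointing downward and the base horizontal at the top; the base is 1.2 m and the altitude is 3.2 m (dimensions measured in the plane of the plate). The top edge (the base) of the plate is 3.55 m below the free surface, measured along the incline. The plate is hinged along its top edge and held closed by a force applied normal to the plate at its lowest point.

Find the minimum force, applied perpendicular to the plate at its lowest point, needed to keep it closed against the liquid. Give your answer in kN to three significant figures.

P ≈ 36.3 kN

γ = 1.26 × 9.81 = 12.3606 kN/m³.
The plate makes 27° with the vertical, i.e. θ = 90° − 27° = 63° to the horizontal. Measuring y along the incline from the free-surface line, vertical depth h = y·sinθ with sinθ = 0.891007.
With the apex down, the centroid sits h/3 = 3.2/3 = 1.06667 m below the base (the top edge), so y_c = 3.55 + 1.06667 = 4.61667 m and h_c = 4.61667 × 0.891007 = 4.11349 m.
A = ½ × 1.2 × 3.2 = 1.92 m².
Resultant F = γ·h_c·A = 12.3606 × 4.11349 × 1.92 = 97.6228 kN.
I_c = b·h³/36 = 1.2 × 3.2³/36 = 1.09227 m⁴.
Centre of pressure: y_p = y_c + I_c/(y_c·A) = 4.61667 + 1.09227/(4.61667 × 1.92) = 4.61667 + 0.123225 = 4.73989 m along the plane.
The resultant acts 1.06667 + 0.123225 = 1.18989 m (along the plate) below the hinge at the top edge, so the moment about the hinge is M = F × 1.18989 = 97.6228 × 1.18989 = 116.16 kN·m.
A normal force at the bottom, 3.2 m from the hinge, must supply this moment: P = 116.16/3.2 = 36.3 kN.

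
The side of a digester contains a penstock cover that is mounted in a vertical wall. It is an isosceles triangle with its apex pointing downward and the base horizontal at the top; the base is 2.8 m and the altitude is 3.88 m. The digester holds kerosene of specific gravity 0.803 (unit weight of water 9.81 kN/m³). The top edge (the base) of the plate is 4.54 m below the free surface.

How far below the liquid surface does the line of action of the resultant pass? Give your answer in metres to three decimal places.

γ = 0.803 × 9.81 = 7.87743 kN/m³.
With the apex down, the centroid sits h/3 = 3.88/3 = 1.29333 m below the base (the top edge), so the centroid depth is h_c = 4.54 + 1.29333 = 5.83333 m.
A = ½ × 2.8 × 3.88 = 5.432 m².
Resultant F = γ·h_c·A = 7.87743 × 5.83333 × 5.432 = 249.609 kN.
I_c = b·h³/36 = 2.8 × 3.88³/36 = 4.54308 m⁴.
Centre of pressure: y_p = y_c + I_c/(y_c·A) = 5.83333 + 4.54308/(5.83333 × 5.432) = 5.83333 + 0.143375 = 5.9767 m along the plane.

h_p = 5.977 m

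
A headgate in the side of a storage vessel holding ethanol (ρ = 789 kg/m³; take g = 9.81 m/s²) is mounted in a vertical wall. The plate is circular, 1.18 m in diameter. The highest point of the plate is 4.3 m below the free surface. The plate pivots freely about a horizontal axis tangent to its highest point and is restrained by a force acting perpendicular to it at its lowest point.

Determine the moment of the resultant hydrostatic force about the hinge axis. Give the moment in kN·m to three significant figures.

γ = ρg = 789 × 9.81 / 1000 = 7.74009 kN/m³.
The centroid is at the centre, 0.59 m below the top of the plate, so the centroid depth is h_c = 4.3 + 0.59 = 4.89 m.
A = π(0.59)² = 1.09359 m².
Resultant F = γ·h_c·A = 7.74009 × 4.89 × 1.09359 = 41.3913 kN.
I_c = πr⁴/4 = π × 0.59⁴/4 = 0.0951695 m⁴.
Centre of pressure: y_p = y_c + I_c/(y_c·A) = 4.89 + 0.0951695/(4.89 × 1.09359) = 4.89 + 0.0177965 = 4.9078 m along the plane.
The resultant acts 0.59 + 0.0177965 = 0.607796 m (along the plate) below the hinge at the top edge, so the moment about the hinge is M = F × 0.607796 = 41.3913 × 0.607796 = 25.1575 kN·m.

M ≈ 25.2 kN·m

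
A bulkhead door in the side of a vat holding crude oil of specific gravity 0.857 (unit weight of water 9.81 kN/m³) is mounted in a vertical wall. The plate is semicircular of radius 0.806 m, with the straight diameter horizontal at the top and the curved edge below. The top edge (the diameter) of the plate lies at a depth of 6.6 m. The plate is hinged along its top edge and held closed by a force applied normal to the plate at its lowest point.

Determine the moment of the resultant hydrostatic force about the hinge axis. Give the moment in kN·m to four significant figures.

M ≈ 20.76 kN·m

γ = 0.857 × 9.81 = 8.40717 kN/m³.
The centroid of a semicircle lies 4r/(3π) = 0.342077 m from the diameter, here below the top edge, so the centroid depth is h_c = 6.6 + 0.342077 = 6.94208 m.
A = πr²/2 = π × 0.806²/2 = 1.02045 m².
Resultant F = γ·h_c·A = 8.40717 × 6.94208 × 1.02045 = 59.5568 kN.
I_c = (π/8 − 8/(9π))·r⁴ = 0.109757 × 0.806⁴ = 0.0463204 m⁴.
Centre of pressure: y_p = y_c + I_c/(y_c·A) = 6.94208 + 0.0463204/(6.94208 × 1.02045) = 6.94208 + 0.00653869 = 6.94862 m along the plane.
The resultant acts 0.342077 + 0.00653869 = 0.348616 m (along the plate) below the hinge at the top edge, so the moment about the hinge is M = F × 0.348616 = 59.5568 × 0.348616 = 20.7625 kN·m.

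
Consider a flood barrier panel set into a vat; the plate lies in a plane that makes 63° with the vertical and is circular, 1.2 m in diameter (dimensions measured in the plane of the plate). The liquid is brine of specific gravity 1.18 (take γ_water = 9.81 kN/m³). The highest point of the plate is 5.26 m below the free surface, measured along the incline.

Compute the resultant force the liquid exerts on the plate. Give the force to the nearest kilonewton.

γ = 1.18 × 9.81 = 11.5758 kN/m³.
The plate makes 63° with the vertical, i.e. θ = 90° − 63° = 27° to the horizontal. Measuring y along the incline from the free-surface line, vertical depth h = y·sinθ with sinθ = 0.453990.
The centroid is at the centre, 0.6 m below the top of the plate, so y_c = 5.26 + 0.6 = 5.86 m and h_c = 5.86 × 0.453990 = 2.66038 m.
A = π(0.6)² = 1.13097 m².
Resultant F = γ·h_c·A = 11.5758 × 2.66038 × 1.13097 = 34.8294 kN.

F ≈ 35 kN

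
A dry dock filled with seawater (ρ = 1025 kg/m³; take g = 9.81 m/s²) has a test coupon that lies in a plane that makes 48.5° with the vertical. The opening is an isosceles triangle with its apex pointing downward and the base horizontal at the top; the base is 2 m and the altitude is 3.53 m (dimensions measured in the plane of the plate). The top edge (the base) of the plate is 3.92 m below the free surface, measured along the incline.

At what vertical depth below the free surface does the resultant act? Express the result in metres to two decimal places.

h_p = 3.47 m

γ = ρg = 1025 × 9.81 / 1000 = 10.05525 kN/m³.
The plate makes 48.5° with the vertical, i.e. θ = 90° − 48.5° = 41.5° to the horizontal. Measuring y along the incline from the free-surface line, vertical depth h = y·sinθ with sinθ = 0.662620.
With the apex down, the centroid sits h/3 = 3.53/3 = 1.17667 m below the base (the top edge), so y_c = 3.92 + 1.17667 = 5.09667 m and h_c = 5.09667 × 0.662620 = 3.37716 m.
A = ½ × 2 × 3.53 = 3.53 m².
Resultant F = γ·h_c·A = 10.05525 × 3.37716 × 3.53 = 119.872 kN.
I_c = b·h³/36 = 2 × 3.53³/36 = 2.44372 m⁴.
Centre of pressure: y_p = y_c + I_c/(y_c·A) = 5.09667 + 2.44372/(5.09667 × 3.53) = 5.09667 + 0.135828 = 5.2325 m along the plane.
Vertically, h_p = y_p·sinθ = 5.2325 × 0.662620 = 3.46716 m.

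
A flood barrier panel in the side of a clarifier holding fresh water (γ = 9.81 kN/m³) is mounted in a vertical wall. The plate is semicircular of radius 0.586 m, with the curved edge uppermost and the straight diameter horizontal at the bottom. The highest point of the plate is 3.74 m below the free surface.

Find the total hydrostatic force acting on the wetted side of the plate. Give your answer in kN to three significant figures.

γ = 9.81 kN/m³.
The centroid lies 4r/(3π) = 0.248706 m above the diameter, so r − 4r/(3π) = 0.586 − 0.248706 = 0.337294 m below the topmost point, so the centroid depth is h_c = 3.74 + 0.337294 = 4.07729 m.
A = πr²/2 = π × 0.586²/2 = 0.539405 m².
Resultant F = γ·h_c·A = 9.81 × 4.07729 × 0.539405 = 21.5752 kN.

F ≈ 21.6 kN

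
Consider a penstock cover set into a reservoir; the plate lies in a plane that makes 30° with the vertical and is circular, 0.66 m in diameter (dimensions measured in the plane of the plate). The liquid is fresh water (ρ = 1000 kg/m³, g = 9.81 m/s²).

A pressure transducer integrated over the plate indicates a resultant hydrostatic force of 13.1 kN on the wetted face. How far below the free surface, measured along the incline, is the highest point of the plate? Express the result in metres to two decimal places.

γ = ρg = 1000 × 9.81 = 9810 N/m³ = 9.81 kN/m³.
A = π(0.33)² = 0.342119 m².
From F = γ·h_c·A, the centroid depth is h_c = 13.1/(9.81 × 0.342119) = 3.90324 m.
The plate makes 30° with the vertical, i.e. θ = 90° − 30° = 60° to the horizontal. Measuring y along the incline from the free-surface line, vertical depth h = y·sinθ with sinθ = 0.866025.
Along the incline, y_c = h_c/sinθ = 3.90324/0.866025 = 4.50708 m.
The centroid is at the centre, 0.33 m below the top of the plate, so the highest point sits at y_top = 4.50708 − 0.33 = 4.17708 m along the incline.

y_top ≈ 4.18 m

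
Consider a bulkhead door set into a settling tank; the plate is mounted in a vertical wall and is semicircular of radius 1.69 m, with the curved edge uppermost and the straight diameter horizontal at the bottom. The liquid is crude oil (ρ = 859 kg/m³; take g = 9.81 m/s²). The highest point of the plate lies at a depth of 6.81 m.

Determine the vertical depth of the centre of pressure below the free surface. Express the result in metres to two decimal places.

γ = ρg = 859 × 9.81 / 1000 = 8.42679 kN/m³.
The centroid lies 4r/(3π) = 0.717258 m above the diameter, so r − 4r/(3π) = 1.69 − 0.717258 = 0.972742 m below the topmost point, so the centroid depth is h_c = 6.81 + 0.972742 = 7.78274 m.
A = πr²/2 = π × 1.69²/2 = 4.48635 m².
Resultant F = γ·h_c·A = 8.42679 × 7.78274 × 4.48635 = 294.231 kN.
I_c = (π/8 − 8/(9π))·r⁴ = 0.109757 × 1.69⁴ = 0.895322 m⁴.
Centre of pressure: y_p = y_c + I_c/(y_c·A) = 7.78274 + 0.895322/(7.78274 × 4.48635) = 7.78274 + 0.0256421 = 7.80838 m along the plane.

h_p = 7.81 m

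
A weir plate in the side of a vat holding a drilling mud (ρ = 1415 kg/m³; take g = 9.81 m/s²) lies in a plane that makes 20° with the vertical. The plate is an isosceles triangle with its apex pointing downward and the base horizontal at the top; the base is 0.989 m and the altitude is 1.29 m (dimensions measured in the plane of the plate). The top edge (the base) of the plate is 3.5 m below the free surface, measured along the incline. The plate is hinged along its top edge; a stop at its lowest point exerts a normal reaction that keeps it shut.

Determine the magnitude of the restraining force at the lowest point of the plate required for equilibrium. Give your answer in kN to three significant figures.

γ = ρg = 1415 × 9.81 / 1000 = 13.88115 kN/m³.
The plate makes 20° with the vertical, i.e. θ = 90° − 20° = 70° to the horizontal. Measuring y along the incline from the free-surface line, vertical depth h = y·sinθ with sinθ = 0.939693.
With the apex down, the centroid sits h/3 = 1.29/3 = 0.43 m below the base (the top edge), so y_c = 3.5 + 0.43 = 3.93 m and h_c = 3.93 × 0.939693 = 3.69299 m.
A = ½ × 0.989 × 1.29 = 0.637905 m².
Resultant F = γ·h_c·A = 13.88115 × 3.69299 × 0.637905 = 32.7009 kN.
I_c = b·h³/36 = 0.989 × 1.29³/36 = 0.0589743 m⁴.
Centre of pressure: y_p = y_c + I_c/(y_c·A) = 3.93 + 0.0589743/(3.93 × 0.637905) = 3.93 + 0.0235242 = 3.95352 m along the plane.
The resultant acts 0.43 + 0.0235242 = 0.453524 m (along the plate) below the hinge at the top edge, so the moment about the hinge is M = F × 0.453524 = 32.7009 × 0.453524 = 14.8306 kN·m.
A normal force at the bottom, 1.29 m from the hinge, must supply this moment: P = 14.8306/1.29 = 11.4966 kN.

P ≈ 11.5 kN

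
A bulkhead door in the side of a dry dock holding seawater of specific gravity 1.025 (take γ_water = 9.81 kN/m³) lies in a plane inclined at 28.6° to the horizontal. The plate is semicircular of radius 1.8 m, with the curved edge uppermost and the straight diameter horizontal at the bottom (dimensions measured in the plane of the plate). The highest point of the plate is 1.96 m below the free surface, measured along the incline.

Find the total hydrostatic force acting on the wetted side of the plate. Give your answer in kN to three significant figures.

F ≈ 73.4 kN

γ = 1.025 × 9.81 = 10.05525 kN/m³.
Let θ = 28.6° be the plate's angle to the horizontal; measure y along the incline from where the plane meets the free surface. Vertical depth h = y·sinθ with sinθ = 0.478692.
The centroid lies 4r/(3π) = 0.763944 m above the diameter, so r − 4r/(3π) = 1.8 − 0.763944 = 1.03606 m below the topmost point, so y_c = 1.96 + 1.03606 = 2.99606 m and h_c = 2.99606 × 0.478692 = 1.43419 m.
A = πr²/2 = π × 1.8²/2 = 5.08938 m².
Resultant F = γ·h_c·A = 10.05525 × 1.43419 × 5.08938 = 73.3947 kN.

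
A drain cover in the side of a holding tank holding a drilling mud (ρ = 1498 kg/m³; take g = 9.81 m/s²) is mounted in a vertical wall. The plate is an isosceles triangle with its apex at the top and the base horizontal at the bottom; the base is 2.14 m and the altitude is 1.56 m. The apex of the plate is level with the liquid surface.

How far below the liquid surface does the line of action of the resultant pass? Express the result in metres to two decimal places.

h_p = 1.17 m

γ = ρg = 1498 × 9.81 / 1000 = 14.69538 kN/m³.
With the apex up, the centroid sits 2h/3 = 2 × 1.56/3 = 1.04 m below the apex, so the centroid depth is h_c = 1.04 m.
A = ½ × 2.14 × 1.56 = 1.6692 m².
Resultant F = γ·h_c·A = 14.69538 × 1.04 × 1.6692 = 25.5107 kN.
I_c = b·h³/36 = 2.14 × 1.56³/36 = 0.225676 m⁴.
Centre of pressure: y_p = y_c + I_c/(y_c·A) = 1.04 + 0.225676/(1.04 × 1.6692) = 1.04 + 0.13 = 1.17 m along the plane.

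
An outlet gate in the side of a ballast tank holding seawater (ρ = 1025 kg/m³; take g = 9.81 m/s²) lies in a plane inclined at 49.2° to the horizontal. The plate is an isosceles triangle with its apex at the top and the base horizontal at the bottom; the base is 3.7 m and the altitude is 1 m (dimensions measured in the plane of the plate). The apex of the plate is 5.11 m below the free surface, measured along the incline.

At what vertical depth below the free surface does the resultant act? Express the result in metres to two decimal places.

γ = ρg = 1025 × 9.81 / 1000 = 10.05525 kN/m³.
Let θ = 49.2° be the plate's angle to the horizontal; measure y along the incline from where the plane meets the free surface. Vertical depth h = y·sinθ with sinθ = 0.756995.
With the apex up, the centroid sits 2h/3 = 2 × 1/3 = 0.666667 m below the apex, so y_c = 5.11 + 0.666667 = 5.77667 m and h_c = 5.77667 × 0.756995 = 4.37291 m.
A = ½ × 3.7 × 1 = 1.85 m².
Resultant F = γ·h_c·A = 10.05525 × 4.37291 × 1.85 = 81.3458 kN.
I_c = b·h³/36 = 3.7 × 1³/36 = 0.102778 m⁴.
Centre of pressure: y_p = y_c + I_c/(y_c·A) = 5.77667 + 0.102778/(5.77667 × 1.85) = 5.77667 + 0.00961725 = 5.78629 m along the plane.
Vertically, h_p = y_p·sinθ = 5.78629 × 0.756995 = 4.38019 m.

h_p = 4.38 m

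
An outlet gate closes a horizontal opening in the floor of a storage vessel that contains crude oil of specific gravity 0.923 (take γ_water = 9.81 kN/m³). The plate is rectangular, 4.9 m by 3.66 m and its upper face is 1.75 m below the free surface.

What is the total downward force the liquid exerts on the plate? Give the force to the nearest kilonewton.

F ≈ 284 kN

γ = 0.923 × 9.81 = 9.05463 kN/m³.
The plate is horizontal, so pressure is uniform at p = γ·h = 9.05463 × 1.75 = 15.8456 kN/m².
A = 4.9 × 3.66 = 17.934 m².
F = p·A = 15.8456 × 17.934 = 284.175 kN.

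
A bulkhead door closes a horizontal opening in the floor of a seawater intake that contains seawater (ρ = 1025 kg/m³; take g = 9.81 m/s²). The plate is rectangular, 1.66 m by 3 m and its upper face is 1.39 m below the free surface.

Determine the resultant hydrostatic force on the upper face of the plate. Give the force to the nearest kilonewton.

F ≈ 70 kN

γ = ρg = 1025 × 9.81 / 1000 = 10.05525 kN/m³.
The plate is horizontal, so pressure is uniform at p = γ·h = 10.05525 × 1.39 = 13.9768 kN/m².
A = 1.66 × 3 = 4.98 m².
F = p·A = 13.9768 × 4.98 = 69.6045 kN.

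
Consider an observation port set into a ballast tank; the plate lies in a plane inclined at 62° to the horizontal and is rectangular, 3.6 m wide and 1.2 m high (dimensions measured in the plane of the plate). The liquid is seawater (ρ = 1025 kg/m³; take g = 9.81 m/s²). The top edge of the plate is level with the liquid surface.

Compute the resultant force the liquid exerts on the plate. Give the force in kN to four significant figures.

γ = ρg = 1025 × 9.81 / 1000 = 10.05525 kN/m³.
Let θ = 62° be the plate's angle to the horizontal; measure y along the incline from where the plane meets the free surface. Vertical depth h = y·sinθ with sinθ = 0.882948.
The centroid lies 1.2/2 = 0.6 m below the top edge, so y_c = 0.6 m and h_c = 0.6 × 0.882948 = 0.529769 m.
A = 3.6 × 1.2 = 4.32 m².
Resultant F = γ·h_c·A = 10.05525 × 0.529769 × 4.32 = 23.0125 kN.

F ≈ 23.01 kN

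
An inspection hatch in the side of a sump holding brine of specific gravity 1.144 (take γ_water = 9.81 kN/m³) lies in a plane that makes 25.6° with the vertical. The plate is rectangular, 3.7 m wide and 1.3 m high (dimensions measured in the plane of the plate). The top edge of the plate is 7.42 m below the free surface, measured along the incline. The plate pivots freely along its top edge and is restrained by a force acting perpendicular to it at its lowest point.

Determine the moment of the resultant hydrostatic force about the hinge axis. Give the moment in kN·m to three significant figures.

γ = 1.144 × 9.81 = 11.22264 kN/m³.
The plate makes 25.6° with the vertical, i.e. θ = 90° − 25.6° = 64.4° to the horizontal. Measuring y along the incline from the free-surface line, vertical depth h = y·sinθ with sinθ = 0.901833.
The centroid lies 1.3/2 = 0.65 m below the top edge, so y_c = 7.42 + 0.65 = 8.07 m and h_c = 8.07 × 0.901833 = 7.27779 m.
A = 3.7 × 1.3 = 4.81 m².
Resultant F = γ·h_c·A = 11.22264 × 7.27779 × 4.81 = 392.862 kN.
I_c = b·h³/12 = 3.7 × 1.3³/12 = 0.677408 m⁴.
Centre of pressure: y_p = y_c + I_c/(y_c·A) = 8.07 + 0.677408/(8.07 × 4.81) = 8.07 + 0.0174515 = 8.08745 m along the plane.
The resultant acts 0.65 + 0.0174515 = 0.667451 m (along the plate) below the hinge at the top edge, so the moment about the hinge is M = F × 0.667451 = 392.862 × 0.667451 = 262.216 kN·m.

M ≈ 262 kN·m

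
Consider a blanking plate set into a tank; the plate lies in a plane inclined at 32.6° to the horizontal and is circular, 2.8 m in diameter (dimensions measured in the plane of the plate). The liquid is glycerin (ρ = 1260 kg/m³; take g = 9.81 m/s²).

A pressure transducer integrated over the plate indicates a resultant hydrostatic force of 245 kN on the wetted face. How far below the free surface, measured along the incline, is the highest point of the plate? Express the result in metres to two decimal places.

γ = ρg = 1260 × 9.81 / 1000 = 12.3606 kN/m³.
A = π(1.4)² = 6.15752 m².
From F = γ·h_c·A, the centroid depth is h_c = 245/(12.3606 × 6.15752) = 3.219 m.
Let θ = 32.6° be the plate's angle to the horizontal; measure y along the incline from where the plane meets the free surface. Vertical depth h = y·sinθ with sinθ = 0.538771.
Along the incline, y_c = h_c/sinθ = 3.219/0.538771 = 5.97471 m.
The centroid is at the centre, 1.4 m below the top of the plate, so the highest point sits at y_top = 5.97471 − 1.4 = 4.57471 m along the incline.

y_top ≈ 4.57 m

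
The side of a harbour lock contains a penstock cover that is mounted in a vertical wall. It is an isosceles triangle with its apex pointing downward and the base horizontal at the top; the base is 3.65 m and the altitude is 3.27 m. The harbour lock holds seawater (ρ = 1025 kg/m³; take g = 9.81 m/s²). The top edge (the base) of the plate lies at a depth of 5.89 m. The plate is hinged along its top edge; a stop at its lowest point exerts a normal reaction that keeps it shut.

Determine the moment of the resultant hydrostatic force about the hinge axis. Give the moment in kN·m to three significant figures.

γ = ρg = 1025 × 9.81 / 1000 = 10.05525 kN/m³.
With the apex down, the centroid sits h/3 = 3.27/3 = 1.09 m below the base (the top edge), so the centroid depth is h_c = 5.89 + 1.09 = 6.98 m.
A = ½ × 3.65 × 3.27 = 5.96775 m².
Resultant F = γ·h_c·A = 10.05525 × 6.98 × 5.96775 = 418.85 kN.
I_c = b·h³/36 = 3.65 × 3.27³/36 = 3.54514 m⁴.
Centre of pressure: y_p = y_c + I_c/(y_c·A) = 6.98 + 3.54514/(6.98 × 5.96775) = 6.98 + 0.0851074 = 7.06511 m along the plane.
The resultant acts 1.09 + 0.0851074 = 1.17511 m (along the plate) below the hinge at the top edge, so the moment about the hinge is M = F × 1.17511 = 418.85 × 1.17511 = 492.195 kN·m.

M ≈ 492 kN·m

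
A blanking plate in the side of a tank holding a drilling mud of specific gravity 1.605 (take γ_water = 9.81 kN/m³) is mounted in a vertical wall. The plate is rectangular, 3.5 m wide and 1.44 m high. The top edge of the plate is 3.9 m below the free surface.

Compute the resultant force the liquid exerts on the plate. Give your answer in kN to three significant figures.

F ≈ 367 kN

γ = 1.605 × 9.81 = 15.74505 kN/m³.
The centroid lies 1.44/2 = 0.72 m below the top edge, so the centroid depth is h_c = 3.9 + 0.72 = 4.62 m.
A = 3.5 × 1.44 = 5.04 m².
Resultant F = γ·h_c·A = 15.74505 × 4.62 × 5.04 = 366.62 kN.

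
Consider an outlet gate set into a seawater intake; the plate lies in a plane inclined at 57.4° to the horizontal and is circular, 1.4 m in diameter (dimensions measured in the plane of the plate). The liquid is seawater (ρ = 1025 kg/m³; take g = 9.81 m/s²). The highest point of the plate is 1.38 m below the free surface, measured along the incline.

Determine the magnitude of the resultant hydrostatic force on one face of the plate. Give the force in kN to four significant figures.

F ≈ 27.12 kN

γ = ρg = 1025 × 9.81 / 1000 = 10.05525 kN/m³.
Let θ = 57.4° be the plate's angle to the horizontal; measure y along the incline from where the plane meets the free surface. Vertical depth h = y·sinθ with sinθ = 0.842452.
The centroid is at the centre, 0.7 m below the top of the plate, so y_c = 1.38 + 0.7 = 2.08 m and h_c = 2.08 × 0.842452 = 1.7523 m.
A = π(0.7)² = 1.53938 m².
Resultant F = γ·h_c·A = 10.05525 × 1.7523 × 1.53938 = 27.1236 kN.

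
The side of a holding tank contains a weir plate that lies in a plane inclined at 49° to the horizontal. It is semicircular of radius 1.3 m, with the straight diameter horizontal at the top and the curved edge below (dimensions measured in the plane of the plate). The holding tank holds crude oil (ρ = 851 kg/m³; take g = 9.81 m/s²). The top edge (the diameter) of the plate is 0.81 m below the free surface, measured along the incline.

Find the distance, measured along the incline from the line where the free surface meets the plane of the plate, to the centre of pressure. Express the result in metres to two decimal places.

γ = ρg = 851 × 9.81 / 1000 = 8.34831 kN/m³.
Let θ = 49° be the plate's angle to the horizontal; measure y along the incline from where the plane meets the free surface. Vertical depth h = y·sinθ with sinθ = 0.754710.
The centroid of a semicircle lies 4r/(3π) = 0.551737 m from the diameter, here below the top edge, so y_c = 0.81 + 0.551737 = 1.36174 m and h_c = 1.36174 × 0.754710 = 1.02772 m.
A = πr²/2 = π × 1.3²/2 = 2.65465 m².
Resultant F = γ·h_c·A = 8.34831 × 1.02772 × 2.65465 = 22.7762 kN.
I_c = (π/8 − 8/(9π))·r⁴ = 0.109757 × 1.3⁴ = 0.313477 m⁴.
Centre of pressure: y_p = y_c + I_c/(y_c·A) = 1.36174 + 0.313477/(1.36174 × 2.65465) = 1.36174 + 0.086717 = 1.44846 m along the plane.

y_p = 1.45 m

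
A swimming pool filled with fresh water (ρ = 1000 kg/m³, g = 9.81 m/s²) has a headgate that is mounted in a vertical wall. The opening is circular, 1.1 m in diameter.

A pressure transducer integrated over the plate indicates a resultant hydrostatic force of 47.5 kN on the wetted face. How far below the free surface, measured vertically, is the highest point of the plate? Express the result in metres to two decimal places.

γ = ρg = 1000 × 9.81 = 9810 N/m³ = 9.81 kN/m³.
A = π(0.55)² = 0.950332 m².
From F = γ·h_c·A, the centroid depth is h_c = 47.5/(9.81 × 0.950332) = 5.09506 m.
The centroid is at the centre, 0.55 m below the top of the plate, so the highest point sits at h_top = 5.09506 − 0.55 = 4.54506 m below the surface.

d_top ≈ 4.55 m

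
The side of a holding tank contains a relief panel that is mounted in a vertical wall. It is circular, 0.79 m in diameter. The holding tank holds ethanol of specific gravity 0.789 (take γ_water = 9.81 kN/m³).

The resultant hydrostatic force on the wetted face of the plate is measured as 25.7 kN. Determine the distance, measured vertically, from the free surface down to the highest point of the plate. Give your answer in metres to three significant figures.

γ = 0.789 × 9.81 = 7.74009 kN/m³.
A = π(0.395)² = 0.490167 m².
From F = γ·h_c·A, the centroid depth is h_c = 25.7/(7.74009 × 0.490167) = 6.77397 m.
The centroid is at the centre, 0.395 m below the top of the plate, so the highest point sits at h_top = 6.77397 − 0.395 = 6.37897 m below the surface.

d_top ≈ 6.38 m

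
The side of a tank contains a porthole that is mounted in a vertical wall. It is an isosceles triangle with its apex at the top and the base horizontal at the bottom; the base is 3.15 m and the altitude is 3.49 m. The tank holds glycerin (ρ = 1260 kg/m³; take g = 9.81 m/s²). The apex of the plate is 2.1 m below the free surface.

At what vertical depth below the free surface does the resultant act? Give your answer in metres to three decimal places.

γ = ρg = 1260 × 9.81 / 1000 = 12.3606 kN/m³.
With the apex up, the centroid sits 2h/3 = 2 × 3.49/3 = 2.32667 m below the apex, so the centroid depth is h_c = 2.1 + 2.32667 = 4.42667 m.
A = ½ × 3.15 × 3.49 = 5.49675 m².
Resultant F = γ·h_c·A = 12.3606 × 4.42667 × 5.49675 = 300.762 kN.
I_c = b·h³/36 = 3.15 × 3.49³/36 = 3.7195 m⁴.
Centre of pressure: y_p = y_c + I_c/(y_c·A) = 4.42667 + 3.7195/(4.42667 × 5.49675) = 4.42667 + 0.152863 = 4.57953 m along the plane.

h_p = 4.580 m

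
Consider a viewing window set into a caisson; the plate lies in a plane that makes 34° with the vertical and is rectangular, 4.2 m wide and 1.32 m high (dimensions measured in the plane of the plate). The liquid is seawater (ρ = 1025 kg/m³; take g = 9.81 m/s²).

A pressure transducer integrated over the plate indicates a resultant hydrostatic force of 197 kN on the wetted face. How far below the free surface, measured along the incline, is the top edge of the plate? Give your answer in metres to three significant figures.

y_top ≈ 3.60 m

γ = ρg = 1025 × 9.81 / 1000 = 10.05525 kN/m³.
A = 4.2 × 1.32 = 5.544 m².
From F = γ·h_c·A, the centroid depth is h_c = 197/(10.05525 × 5.544) = 3.53387 m.
The plate makes 34° with the vertical, i.e. θ = 90° − 34° = 56° to the horizontal. Measuring y along the incline from the free-surface line, vertical depth h = y·sinθ with sinθ = 0.829038.
Along the incline, y_c = h_c/sinθ = 3.53387/0.829038 = 4.26262 m.
The centroid lies 1.32/2 = 0.66 m below the top edge, so the top edge sits at y_top = 4.26262 − 0.66 = 3.60262 m along the incline.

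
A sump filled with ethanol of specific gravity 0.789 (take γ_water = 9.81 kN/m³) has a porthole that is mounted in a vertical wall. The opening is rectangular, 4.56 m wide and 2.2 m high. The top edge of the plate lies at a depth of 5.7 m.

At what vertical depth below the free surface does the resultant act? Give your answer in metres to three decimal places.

h_p = 6.859 m

γ = 0.789 × 9.81 = 7.74009 kN/m³.
The centroid lies 2.2/2 = 1.1 m below the top edge, so the centroid depth is h_c = 5.7 + 1.1 = 6.8 m.
A = 4.56 × 2.2 = 10.032 m².
Resultant F = γ·h_c·A = 7.74009 × 6.8 × 10.032 = 528.01 kN.
I_c = b·h³/12 = 4.56 × 2.2³/12 = 4.04624 m⁴.
Centre of pressure: y_p = y_c + I_c/(y_c·A) = 6.8 + 4.04624/(6.8 × 10.032) = 6.8 + 0.0593137 = 6.85931 m along the plane.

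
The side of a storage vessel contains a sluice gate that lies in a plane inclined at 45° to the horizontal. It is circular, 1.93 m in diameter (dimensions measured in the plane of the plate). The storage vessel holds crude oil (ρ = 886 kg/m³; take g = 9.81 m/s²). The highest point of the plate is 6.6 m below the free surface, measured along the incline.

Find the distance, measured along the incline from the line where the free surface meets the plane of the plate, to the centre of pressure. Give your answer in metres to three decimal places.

γ = ρg = 886 × 9.81 / 1000 = 8.69166 kN/m³.
Let θ = 45° be the plate's angle to the horizontal; measure y along the incline from where the plane meets the free surface. Vertical depth h = y·sinθ with sinθ = 0.707107.
The centroid is at the centre, 0.965 m below the top of the plate, so y_c = 6.6 + 0.965 = 7.565 m and h_c = 7.565 × 0.707107 = 5.34926 m.
A = π(0.965)² = 2.92553 m².
Resultant F = γ·h_c·A = 8.69166 × 5.34926 × 2.92553 = 136.019 kN.
I_c = πr⁴/4 = π × 0.965⁴/4 = 0.681082 m⁴.
Centre of pressure: y_p = y_c + I_c/(y_c·A) = 7.565 + 0.681082/(7.565 × 2.92553) = 7.565 + 0.0307741 = 7.59577 m along the plane.

y_p = 7.596 m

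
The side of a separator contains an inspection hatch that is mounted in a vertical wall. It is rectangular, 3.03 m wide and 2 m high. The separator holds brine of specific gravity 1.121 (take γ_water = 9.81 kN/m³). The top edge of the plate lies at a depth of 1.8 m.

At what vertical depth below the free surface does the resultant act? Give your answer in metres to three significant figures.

h_p = 2.92 m

γ = 1.121 × 9.81 = 10.99701 kN/m³.
The centroid lies 2/2 = 1 m below the top edge, so the centroid depth is h_c = 1.8 + 1 = 2.8 m.
A = 3.03 × 2 = 6.06 m².
Resultant F = γ·h_c·A = 10.99701 × 2.8 × 6.06 = 186.597 kN.
I_c = b·h³/12 = 3.03 × 2³/12 = 2.02 m⁴.
Centre of pressure: y_p = y_c + I_c/(y_c·A) = 2.8 + 2.02/(2.8 × 6.06) = 2.8 + 0.119048 = 2.91905 m along the plane.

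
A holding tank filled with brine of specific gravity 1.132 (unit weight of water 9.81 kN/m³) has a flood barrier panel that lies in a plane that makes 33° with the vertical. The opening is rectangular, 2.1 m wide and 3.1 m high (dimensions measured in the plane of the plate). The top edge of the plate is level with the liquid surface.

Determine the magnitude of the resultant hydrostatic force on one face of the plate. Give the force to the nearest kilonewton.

F ≈ 94 kN

γ = 1.132 × 9.81 = 11.10492 kN/m³.
The plate makes 33° with the vertical, i.e. θ = 90° − 33° = 57° to the horizontal. Measuring y along the incline from the free-surface line, vertical depth h = y·sinθ with sinθ = 0.838671.
The centroid lies 3.1/2 = 1.55 m below the top edge, so y_c = 1.55 m and h_c = 1.55 × 0.838671 = 1.29994 m.
A = 2.1 × 3.1 = 6.51 m².
Resultant F = γ·h_c·A = 11.10492 × 1.29994 × 6.51 = 93.9766 kN.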